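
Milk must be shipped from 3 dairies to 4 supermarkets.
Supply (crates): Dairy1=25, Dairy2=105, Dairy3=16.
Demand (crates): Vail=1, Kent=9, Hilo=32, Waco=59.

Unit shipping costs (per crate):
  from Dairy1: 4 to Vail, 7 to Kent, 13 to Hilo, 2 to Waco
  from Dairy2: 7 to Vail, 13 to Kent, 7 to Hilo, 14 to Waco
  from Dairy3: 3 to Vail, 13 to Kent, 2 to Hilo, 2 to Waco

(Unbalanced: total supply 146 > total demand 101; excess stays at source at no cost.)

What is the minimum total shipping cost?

682

Optimal allocation:
  Dairy1 to Waco: 25 × 2 = 50
  Dairy2 to Vail: 1 × 7 = 7
  Dairy2 to Kent: 9 × 13 = 117
  Dairy2 to Hilo: 32 × 7 = 224
  Dairy2 to Waco: 18 × 14 = 252
  Dairy3 to Waco: 16 × 2 = 32
Total = 50 + 7 + 117 + 224 + 252 + 32 = 682.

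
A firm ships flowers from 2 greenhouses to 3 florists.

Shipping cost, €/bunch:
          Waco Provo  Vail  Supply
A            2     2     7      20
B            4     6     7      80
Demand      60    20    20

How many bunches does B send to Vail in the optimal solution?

20

The minimum-cost plan:
  A to Provo: 20 bunches
  B to Waco: 60 bunches
  B to Vail: 20 bunches
Total cost = €420.
So B→Vail carries 20 bunches.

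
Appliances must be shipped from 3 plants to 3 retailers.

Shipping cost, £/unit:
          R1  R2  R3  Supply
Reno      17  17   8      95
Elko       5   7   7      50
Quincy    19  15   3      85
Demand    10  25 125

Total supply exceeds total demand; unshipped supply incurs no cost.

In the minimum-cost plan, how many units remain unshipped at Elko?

0

Minimum-cost shipments:
  Reno→R3: 25 × £8 = £200
  Elko→R1: 10 × £5 = £50
  Elko→R2: 25 × £7 = £175
  Elko→R3: 15 × £7 = £105
  Quincy→R3: 85 × £3 = £255
Total cost = £785.
Elko ships 50 of its 50, leaving 0.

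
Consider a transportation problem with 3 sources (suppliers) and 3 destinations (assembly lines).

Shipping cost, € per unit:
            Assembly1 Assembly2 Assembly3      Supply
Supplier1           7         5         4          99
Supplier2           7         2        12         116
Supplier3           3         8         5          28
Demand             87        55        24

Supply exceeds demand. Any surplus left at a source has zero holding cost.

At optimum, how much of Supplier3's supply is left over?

0

Minimum-cost shipments:
  Supplier1->Assembly3: 24 × €4 = €96
  Supplier2->Assembly1: 59 × €7 = €413
  Supplier2->Assembly2: 55 × €2 = €110
  Supplier3->Assembly1: 28 × €3 = €84
Total cost = €703.
Supplier3 ships 28 of its 28, leaving 0.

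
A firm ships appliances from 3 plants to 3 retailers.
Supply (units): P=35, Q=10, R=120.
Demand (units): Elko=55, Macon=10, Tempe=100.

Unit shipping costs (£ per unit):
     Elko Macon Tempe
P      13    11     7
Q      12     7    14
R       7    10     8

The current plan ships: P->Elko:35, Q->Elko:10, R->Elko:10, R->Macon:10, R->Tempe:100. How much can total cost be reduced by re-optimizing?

325

Current plan cost = 35·13 + 10·12 + 10·7 + 10·10 + 100·8 = £1545.
Optimal plan:
  P→Tempe: 35 × £7 = £245
  Q→Macon: 10 × £7 = £70
  R→Elko: 55 × £7 = £385
  R→Tempe: 65 × £8 = £520
Optimal cost = £1220.
Saving = 1545 − 1220 = £325.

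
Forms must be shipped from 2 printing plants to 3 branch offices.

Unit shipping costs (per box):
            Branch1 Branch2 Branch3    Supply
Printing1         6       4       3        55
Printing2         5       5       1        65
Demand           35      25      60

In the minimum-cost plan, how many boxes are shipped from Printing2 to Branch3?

Optimal shipments:
  Printing1→Branch1: 30 × 6 = 180
  Printing1→Branch2: 25 × 4 = 100
  Printing2→Branch1: 5 × 5 = 25
  Printing2→Branch3: 60 × 1 = 60
Total cost = 365.
So Printing2→Branch3 carries 60 boxes.

60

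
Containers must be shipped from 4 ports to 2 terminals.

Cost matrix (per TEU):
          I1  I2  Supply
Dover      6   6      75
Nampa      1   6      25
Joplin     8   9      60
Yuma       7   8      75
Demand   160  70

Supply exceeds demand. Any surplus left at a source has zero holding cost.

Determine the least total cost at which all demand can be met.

1440

An optimal shipping plan:
  Dover to I1: 5 × 6 = 30
  Dover to I2: 70 × 6 = 420
  Nampa to I1: 25 × 1 = 25
  Joplin to I1: 55 × 8 = 440
  Yuma to I1: 75 × 7 = 525
Total = 30 + 420 + 25 + 440 + 525 = 1440.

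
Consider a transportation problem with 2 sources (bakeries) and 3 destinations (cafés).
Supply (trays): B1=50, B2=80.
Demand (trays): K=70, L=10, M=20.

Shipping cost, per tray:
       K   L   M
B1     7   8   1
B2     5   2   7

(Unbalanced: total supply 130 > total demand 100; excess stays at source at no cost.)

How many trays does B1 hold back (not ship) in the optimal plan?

An optimal plan:
  B1–M: 20 × 1 = 20
  B2–K: 70 × 5 = 350
  B2–L: 10 × 2 = 20
Total cost = 390.
B1 ships 20 of its 50, leaving 30.

30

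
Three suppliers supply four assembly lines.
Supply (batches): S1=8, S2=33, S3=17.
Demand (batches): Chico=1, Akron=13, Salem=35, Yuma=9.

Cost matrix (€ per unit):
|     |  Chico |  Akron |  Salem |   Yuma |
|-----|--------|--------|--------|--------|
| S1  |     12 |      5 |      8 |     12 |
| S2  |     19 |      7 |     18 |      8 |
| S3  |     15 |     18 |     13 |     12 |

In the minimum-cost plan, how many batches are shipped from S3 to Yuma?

Optimal shipments:
  S1–Salem: 8 × €8 = €64
  S2–Chico: 1 × €19 = €19
  S2–Akron: 13 × €7 = €91
  S2–Salem: 10 × €18 = €180
  S2–Yuma: 9 × €8 = €72
  S3–Salem: 17 × €13 = €221
Total cost = €647.
The route S3→Yuma is not used.

0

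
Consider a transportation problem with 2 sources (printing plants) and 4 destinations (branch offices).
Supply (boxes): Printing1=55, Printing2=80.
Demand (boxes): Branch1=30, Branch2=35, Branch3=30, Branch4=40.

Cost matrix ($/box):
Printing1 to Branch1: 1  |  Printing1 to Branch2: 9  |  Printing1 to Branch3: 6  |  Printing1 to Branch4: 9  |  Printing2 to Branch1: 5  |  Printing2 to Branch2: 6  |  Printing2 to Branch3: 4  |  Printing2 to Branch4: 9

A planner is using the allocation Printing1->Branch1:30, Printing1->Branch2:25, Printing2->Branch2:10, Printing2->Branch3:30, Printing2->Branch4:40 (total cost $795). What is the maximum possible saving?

75

Current plan cost = 30·1 + 25·9 + 10·6 + 30·4 + 40·9 = $795.
Optimal plan:
  Printing1->Branch1: 30 × $1 = $30
  Printing1->Branch4: 25 × $9 = $225
  Printing2->Branch2: 35 × $6 = $210
  Printing2->Branch3: 30 × $4 = $120
  Printing2->Branch4: 15 × $9 = $135
Optimal cost = $720.
Saving = 795 − 720 = $75.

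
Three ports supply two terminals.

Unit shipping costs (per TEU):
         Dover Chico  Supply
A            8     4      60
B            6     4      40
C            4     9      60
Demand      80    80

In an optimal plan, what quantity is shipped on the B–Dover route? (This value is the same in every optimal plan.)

Optimal shipments:
  A->Chico: 60 × 4 = 240
  B->Dover: 20 × 6 = 120
  B->Chico: 20 × 4 = 80
  C->Dover: 60 × 4 = 240
Total cost = 680.
So B→Dover carries 20 TEU.

20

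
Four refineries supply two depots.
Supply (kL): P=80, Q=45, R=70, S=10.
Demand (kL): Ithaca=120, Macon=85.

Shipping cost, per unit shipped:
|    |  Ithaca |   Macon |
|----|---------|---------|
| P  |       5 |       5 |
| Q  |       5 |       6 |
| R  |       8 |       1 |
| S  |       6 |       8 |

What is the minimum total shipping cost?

A cheapest plan:
  P->Ithaca: 65 × 5 = 325
  P->Macon: 15 × 5 = 75
  Q->Ithaca: 45 × 5 = 225
  R->Macon: 70 × 1 = 70
  S->Ithaca: 10 × 6 = 60
Total = 325 + 75 + 225 + 70 + 60 = 755.
(Supply check: P ships 80; Q ships 45; R ships 70; S ships 10.)

755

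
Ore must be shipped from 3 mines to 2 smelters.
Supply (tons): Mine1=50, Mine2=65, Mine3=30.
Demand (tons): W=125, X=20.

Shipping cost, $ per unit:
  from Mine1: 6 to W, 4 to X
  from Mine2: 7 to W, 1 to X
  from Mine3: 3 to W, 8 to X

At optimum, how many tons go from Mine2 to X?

The minimum-cost plan:
  Mine1→W: 50 × $6 = $300
  Mine2→W: 45 × $7 = $315
  Mine2→X: 20 × $1 = $20
  Mine3→W: 30 × $3 = $90
Total cost = $725.
So Mine2→X carries 20 tons.

20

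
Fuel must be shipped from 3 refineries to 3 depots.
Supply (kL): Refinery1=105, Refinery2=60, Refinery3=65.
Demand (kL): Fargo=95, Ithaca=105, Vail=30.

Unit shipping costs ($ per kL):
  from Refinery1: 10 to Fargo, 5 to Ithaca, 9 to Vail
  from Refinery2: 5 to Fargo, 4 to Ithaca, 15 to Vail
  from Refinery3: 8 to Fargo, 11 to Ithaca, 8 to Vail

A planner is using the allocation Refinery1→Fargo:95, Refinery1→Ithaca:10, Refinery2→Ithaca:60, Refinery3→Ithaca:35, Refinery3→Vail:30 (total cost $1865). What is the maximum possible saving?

Current plan cost = 95·10 + 10·5 + 60·4 + 35·11 + 30·8 = $1865.
Optimal plan:
  Refinery1 to Ithaca: 105 × $5 = $525
  Refinery2 to Fargo: 60 × $5 = $300
  Refinery3 to Fargo: 35 × $8 = $280
  Refinery3 to Vail: 30 × $8 = $240
Optimal cost = $1345.
Saving = 1865 − 1345 = $520.

520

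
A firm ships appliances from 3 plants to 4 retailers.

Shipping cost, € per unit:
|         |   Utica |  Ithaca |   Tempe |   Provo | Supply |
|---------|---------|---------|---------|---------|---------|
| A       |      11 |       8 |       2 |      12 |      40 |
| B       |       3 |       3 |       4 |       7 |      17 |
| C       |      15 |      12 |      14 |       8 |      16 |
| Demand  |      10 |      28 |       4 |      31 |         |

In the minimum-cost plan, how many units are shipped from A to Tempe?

4

The minimum-cost plan:
  A→Ithaca: 28 units
  A→Tempe: 4 units
  A→Provo: 8 units
  B→Utica: 10 units
  B→Provo: 7 units
  C→Provo: 16 units
Total cost = €535.
So A→Tempe carries 4 units.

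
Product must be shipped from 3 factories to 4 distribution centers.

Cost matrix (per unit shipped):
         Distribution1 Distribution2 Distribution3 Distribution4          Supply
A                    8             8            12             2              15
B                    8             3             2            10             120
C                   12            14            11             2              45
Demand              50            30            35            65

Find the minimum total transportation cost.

730

One minimum-cost allocation:
  A–Distribution4: 15 × 2 = 30
  B–Distribution1: 50 × 8 = 400
  B–Distribution2: 30 × 3 = 90
  B–Distribution3: 35 × 2 = 70
  B–Distribution4: 5 × 10 = 50
  C–Distribution4: 45 × 2 = 90
Total = 30 + 400 + 90 + 70 + 50 + 90 = 730.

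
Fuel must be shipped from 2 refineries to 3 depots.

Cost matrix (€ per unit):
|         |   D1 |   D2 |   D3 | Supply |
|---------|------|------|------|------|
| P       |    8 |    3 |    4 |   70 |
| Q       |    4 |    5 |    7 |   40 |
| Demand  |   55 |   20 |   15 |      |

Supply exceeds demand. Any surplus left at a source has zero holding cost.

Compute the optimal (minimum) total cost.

One minimum-cost allocation:
  P→D1: 15 kL
  P→D2: 20 kL
  P→D3: 15 kL
  Q→D1: 40 kL
Total cost = €400.

400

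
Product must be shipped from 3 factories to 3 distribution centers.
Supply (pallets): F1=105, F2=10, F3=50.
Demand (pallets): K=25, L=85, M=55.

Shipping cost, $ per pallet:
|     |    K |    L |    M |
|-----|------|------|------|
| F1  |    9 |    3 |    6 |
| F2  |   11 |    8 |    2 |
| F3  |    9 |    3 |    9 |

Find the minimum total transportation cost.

An optimal shipping plan:
  F1->L: 60 pallets
  F1->M: 45 pallets
  F2->M: 10 pallets
  F3->K: 25 pallets
  F3->L: 25 pallets
Total cost = $770.

770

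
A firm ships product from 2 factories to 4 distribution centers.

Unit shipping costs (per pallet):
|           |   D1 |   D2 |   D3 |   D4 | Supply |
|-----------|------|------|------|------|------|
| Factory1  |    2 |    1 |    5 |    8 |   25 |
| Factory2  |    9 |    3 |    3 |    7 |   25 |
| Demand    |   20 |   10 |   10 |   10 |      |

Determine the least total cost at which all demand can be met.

160

Optimal allocation:
  Factory1->D1: 20 × 2 = 40
  Factory1->D2: 5 × 1 = 5
  Factory2->D2: 5 × 3 = 15
  Factory2->D3: 10 × 3 = 30
  Factory2->D4: 10 × 7 = 70
Total = 40 + 5 + 15 + 30 + 70 = 160.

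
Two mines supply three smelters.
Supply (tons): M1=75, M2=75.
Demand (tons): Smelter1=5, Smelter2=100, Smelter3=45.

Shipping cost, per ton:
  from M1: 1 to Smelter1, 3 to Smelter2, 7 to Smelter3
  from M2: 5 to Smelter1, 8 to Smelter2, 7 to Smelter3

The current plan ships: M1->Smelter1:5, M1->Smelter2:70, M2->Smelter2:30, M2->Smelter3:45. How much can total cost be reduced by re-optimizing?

Current plan cost = 5·1 + 70·3 + 30·8 + 45·7 = 770.
Optimal plan:
  M1->Smelter2: 75 × 3 = 225
  M2->Smelter1: 5 × 5 = 25
  M2->Smelter2: 25 × 8 = 200
  M2->Smelter3: 45 × 7 = 315
Optimal cost = 765.
Saving = 770 − 765 = 5.

5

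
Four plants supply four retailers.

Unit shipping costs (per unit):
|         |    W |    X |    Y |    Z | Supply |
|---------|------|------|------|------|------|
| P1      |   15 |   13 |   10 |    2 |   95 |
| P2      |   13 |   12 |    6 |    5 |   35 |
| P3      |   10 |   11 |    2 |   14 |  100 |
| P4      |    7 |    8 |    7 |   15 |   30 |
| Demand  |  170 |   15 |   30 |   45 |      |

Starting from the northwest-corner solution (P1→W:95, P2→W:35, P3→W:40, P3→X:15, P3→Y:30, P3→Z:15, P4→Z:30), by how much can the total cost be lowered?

Current plan cost = 95·15 + 35·13 + 40·10 + 15·11 + 30·2 + 15·14 + 30·15 = 3165.
Optimal plan:
  P1→W: 35 × 15 = 525
  P1→X: 15 × 13 = 195
  P1→Z: 45 × 2 = 90
  P2→W: 35 × 13 = 455
  P3→W: 70 × 10 = 700
  P3→Y: 30 × 2 = 60
  P4→W: 30 × 7 = 210
Optimal cost = 2235.
Saving = 3165 − 2235 = 930.

930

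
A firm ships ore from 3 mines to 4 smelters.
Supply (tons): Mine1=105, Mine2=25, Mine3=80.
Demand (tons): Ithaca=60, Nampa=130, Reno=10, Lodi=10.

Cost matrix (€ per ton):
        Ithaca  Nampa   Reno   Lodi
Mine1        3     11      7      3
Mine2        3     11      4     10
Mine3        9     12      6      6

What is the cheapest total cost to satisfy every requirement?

1760

Optimal allocation:
  Mine1→Ithaca: 45 × €3 = €135
  Mine1→Nampa: 50 × €11 = €550
  Mine1→Lodi: 10 × €3 = €30
  Mine2→Ithaca: 15 × €3 = €45
  Mine2→Reno: 10 × €4 = €40
  Mine3→Nampa: 80 × €12 = €960
Total = 135 + 550 + 30 + 45 + 40 + 960 = €1760.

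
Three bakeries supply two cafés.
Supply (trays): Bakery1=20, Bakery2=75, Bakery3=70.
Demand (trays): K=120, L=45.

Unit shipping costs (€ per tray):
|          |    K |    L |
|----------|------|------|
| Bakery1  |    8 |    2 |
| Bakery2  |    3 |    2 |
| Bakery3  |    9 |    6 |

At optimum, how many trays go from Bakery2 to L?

Solving gives:
  Bakery1 to L: 20 × €2 = €40
  Bakery2 to K: 75 × €3 = €225
  Bakery3 to K: 45 × €9 = €405
  Bakery3 to L: 25 × €6 = €150
Total cost = €820.
The route Bakery2→L is not used.

0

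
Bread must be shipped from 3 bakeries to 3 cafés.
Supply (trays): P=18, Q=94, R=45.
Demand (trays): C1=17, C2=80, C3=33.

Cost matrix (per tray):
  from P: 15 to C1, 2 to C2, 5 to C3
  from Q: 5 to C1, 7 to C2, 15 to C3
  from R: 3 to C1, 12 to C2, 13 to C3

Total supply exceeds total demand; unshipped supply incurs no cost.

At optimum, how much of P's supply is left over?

Minimum-cost shipments:
  P to C3: 18 trays
  Q to C2: 80 trays
  R to C1: 17 trays
  R to C3: 15 trays
Total cost = 896.
P ships 18 of its 18, leaving 0.

0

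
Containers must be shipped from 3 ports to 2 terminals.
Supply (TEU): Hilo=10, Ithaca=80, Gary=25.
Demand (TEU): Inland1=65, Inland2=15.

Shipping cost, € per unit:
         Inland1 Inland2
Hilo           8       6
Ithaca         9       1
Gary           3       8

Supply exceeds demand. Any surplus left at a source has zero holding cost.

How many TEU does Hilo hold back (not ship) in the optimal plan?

Minimum-cost shipments:
  Hilo to Inland1: 10 TEU
  Ithaca to Inland1: 30 TEU
  Ithaca to Inland2: 15 TEU
  Gary to Inland1: 25 TEU
Total cost = €440.
Hilo ships 10 of its 10, leaving 0.

0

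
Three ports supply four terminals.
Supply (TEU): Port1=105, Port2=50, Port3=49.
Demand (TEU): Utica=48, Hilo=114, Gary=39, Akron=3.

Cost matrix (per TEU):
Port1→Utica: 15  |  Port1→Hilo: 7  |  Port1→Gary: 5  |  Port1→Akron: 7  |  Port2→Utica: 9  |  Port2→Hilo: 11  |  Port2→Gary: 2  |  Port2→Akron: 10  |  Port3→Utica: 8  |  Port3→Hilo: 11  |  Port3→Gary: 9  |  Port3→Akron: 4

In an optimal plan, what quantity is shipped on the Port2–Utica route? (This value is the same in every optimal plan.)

2

Solving gives:
  Port1 to Hilo: 105 TEU
  Port2 to Utica: 2 TEU
  Port2 to Hilo: 9 TEU
  Port2 to Gary: 39 TEU
  Port3 to Utica: 46 TEU
  Port3 to Akron: 3 TEU
Total cost = 1310.
So Port2→Utica carries 2 TEU.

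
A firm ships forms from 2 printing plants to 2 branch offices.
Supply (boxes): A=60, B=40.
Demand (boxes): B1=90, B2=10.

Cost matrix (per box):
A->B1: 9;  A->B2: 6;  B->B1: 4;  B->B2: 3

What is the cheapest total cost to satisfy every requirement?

One minimum-cost allocation:
  A to B1: 50 boxes
  A to B2: 10 boxes
  B to B1: 40 boxes
Total cost = 670.
(Supply check: A ships 60; B ships 40.)

670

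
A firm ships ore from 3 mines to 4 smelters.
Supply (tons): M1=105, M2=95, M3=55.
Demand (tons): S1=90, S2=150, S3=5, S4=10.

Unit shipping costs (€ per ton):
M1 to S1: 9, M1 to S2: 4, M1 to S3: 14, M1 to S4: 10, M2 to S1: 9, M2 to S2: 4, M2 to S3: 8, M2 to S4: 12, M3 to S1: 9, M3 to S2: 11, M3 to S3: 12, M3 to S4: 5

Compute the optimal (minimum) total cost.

1500

Optimal allocation:
  M1–S2: 105 × €4 = €420
  M2–S1: 45 × €9 = €405
  M2–S2: 45 × €4 = €180
  M2–S3: 5 × €8 = €40
  M3–S1: 45 × €9 = €405
  M3–S4: 10 × €5 = €50
Total = 420 + 405 + 180 + 40 + 405 + 50 = €1500.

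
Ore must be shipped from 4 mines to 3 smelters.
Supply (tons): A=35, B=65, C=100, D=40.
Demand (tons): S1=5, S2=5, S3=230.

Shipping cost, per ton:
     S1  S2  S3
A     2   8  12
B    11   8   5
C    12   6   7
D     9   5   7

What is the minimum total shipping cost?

1655

An optimal shipping plan:
  A–S1: 5 tons
  A–S2: 5 tons
  A–S3: 25 tons
  B–S3: 65 tons
  C–S3: 100 tons
  D–S3: 40 tons
Total cost = 1655.
(Supply check: A ships 35; B ships 65; C ships 100; D ships 40.)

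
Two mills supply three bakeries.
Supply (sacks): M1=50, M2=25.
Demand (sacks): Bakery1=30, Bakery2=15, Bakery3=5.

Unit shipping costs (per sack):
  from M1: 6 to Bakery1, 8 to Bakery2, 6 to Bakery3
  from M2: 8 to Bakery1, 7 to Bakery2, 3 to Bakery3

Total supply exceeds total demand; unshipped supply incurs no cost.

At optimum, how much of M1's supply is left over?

An optimal plan:
  M1 to Bakery1: 30 × 6 = 180
  M2 to Bakery2: 15 × 7 = 105
  M2 to Bakery3: 5 × 3 = 15
Total cost = 300.
M1 ships 30 of its 50, leaving 20.

20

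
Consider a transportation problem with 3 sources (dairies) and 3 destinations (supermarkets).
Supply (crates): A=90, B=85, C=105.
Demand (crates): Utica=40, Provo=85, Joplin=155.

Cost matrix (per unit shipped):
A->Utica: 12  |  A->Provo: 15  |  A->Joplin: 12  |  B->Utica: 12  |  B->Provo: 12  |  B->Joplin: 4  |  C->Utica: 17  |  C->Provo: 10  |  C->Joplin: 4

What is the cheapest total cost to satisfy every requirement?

A cheapest plan:
  A→Utica: 40 × 12 = 480
  A→Provo: 50 × 15 = 750
  B→Joplin: 85 × 4 = 340
  C→Provo: 35 × 10 = 350
  C→Joplin: 70 × 4 = 280
Total = 480 + 750 + 340 + 350 + 280 = 2200.
(Supply check: A ships 90; B ships 85; C ships 105.)

2200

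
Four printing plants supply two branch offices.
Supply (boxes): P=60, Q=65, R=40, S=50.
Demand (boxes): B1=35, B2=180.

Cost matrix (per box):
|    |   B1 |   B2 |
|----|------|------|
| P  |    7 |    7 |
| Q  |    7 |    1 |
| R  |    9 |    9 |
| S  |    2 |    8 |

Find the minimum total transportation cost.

An optimal shipping plan:
  P–B2: 60 boxes
  Q–B2: 65 boxes
  R–B2: 40 boxes
  S–B1: 35 boxes
  S–B2: 15 boxes
Total cost = 1035.
(Supply check: P ships 60; Q ships 65; R ships 40; S ships 50.)

1035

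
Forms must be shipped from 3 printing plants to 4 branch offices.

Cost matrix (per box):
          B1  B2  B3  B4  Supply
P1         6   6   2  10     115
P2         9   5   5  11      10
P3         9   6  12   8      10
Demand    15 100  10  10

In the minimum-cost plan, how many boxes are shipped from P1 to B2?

90

Solving gives:
  P1–B1: 15 × 6 = 90
  P1–B2: 90 × 6 = 540
  P1–B3: 10 × 2 = 20
  P2–B2: 10 × 5 = 50
  P3–B4: 10 × 8 = 80
Total cost = 780.
So P1→B2 carries 90 boxes.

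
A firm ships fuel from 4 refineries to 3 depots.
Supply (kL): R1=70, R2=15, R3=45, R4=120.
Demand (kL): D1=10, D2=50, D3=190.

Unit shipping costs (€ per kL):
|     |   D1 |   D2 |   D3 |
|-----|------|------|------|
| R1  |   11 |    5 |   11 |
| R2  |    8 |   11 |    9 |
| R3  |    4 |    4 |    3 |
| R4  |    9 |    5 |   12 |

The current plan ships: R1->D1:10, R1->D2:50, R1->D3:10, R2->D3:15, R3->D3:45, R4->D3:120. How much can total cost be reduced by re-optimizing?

Current plan cost = 10·11 + 50·5 + 10·11 + 15·9 + 45·3 + 120·12 = €2180.
Optimal plan:
  R1->D3: 70 × €11 = €770
  R2->D3: 15 × €9 = €135
  R3->D3: 45 × €3 = €135
  R4->D1: 10 × €9 = €90
  R4->D2: 50 × €5 = €250
  R4->D3: 60 × €12 = €720
Optimal cost = €2100.
Saving = 2180 − 2100 = €80.

80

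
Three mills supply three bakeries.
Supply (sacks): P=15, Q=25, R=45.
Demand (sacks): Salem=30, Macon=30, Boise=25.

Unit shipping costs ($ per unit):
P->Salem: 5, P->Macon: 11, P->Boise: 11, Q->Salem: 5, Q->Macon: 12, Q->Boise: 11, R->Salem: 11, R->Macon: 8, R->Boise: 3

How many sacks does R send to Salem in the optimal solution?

0

Solving gives:
  P–Salem: 5 × $5 = $25
  P–Macon: 10 × $11 = $110
  Q–Salem: 25 × $5 = $125
  R–Macon: 20 × $8 = $160
  R–Boise: 25 × $3 = $75
Total cost = $495.
The route R→Salem is not used.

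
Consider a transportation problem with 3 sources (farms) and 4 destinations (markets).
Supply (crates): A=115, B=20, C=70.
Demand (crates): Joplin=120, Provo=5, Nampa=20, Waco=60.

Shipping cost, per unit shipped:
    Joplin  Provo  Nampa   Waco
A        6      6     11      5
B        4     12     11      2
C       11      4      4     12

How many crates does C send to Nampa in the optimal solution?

20

Solving gives:
  A–Joplin: 75 × 6 = 450
  A–Waco: 40 × 5 = 200
  B–Waco: 20 × 2 = 40
  C–Joplin: 45 × 11 = 495
  C–Provo: 5 × 4 = 20
  C–Nampa: 20 × 4 = 80
Total cost = 1285.
So C→Nampa carries 20 crates.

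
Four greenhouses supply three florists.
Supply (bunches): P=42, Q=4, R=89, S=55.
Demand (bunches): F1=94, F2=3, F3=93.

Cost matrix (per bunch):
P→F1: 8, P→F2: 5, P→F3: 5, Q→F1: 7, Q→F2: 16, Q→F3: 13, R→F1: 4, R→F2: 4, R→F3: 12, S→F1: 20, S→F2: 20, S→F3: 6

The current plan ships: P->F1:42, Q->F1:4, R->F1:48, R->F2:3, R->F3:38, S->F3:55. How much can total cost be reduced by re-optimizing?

427

Current plan cost = 42·8 + 4·7 + 48·4 + 3·4 + 38·12 + 55·6 = 1354.
Optimal plan:
  P->F1: 1 × 8 = 8
  P->F2: 3 × 5 = 15
  P->F3: 38 × 5 = 190
  Q->F1: 4 × 7 = 28
  R->F1: 89 × 4 = 356
  S->F3: 55 × 6 = 330
Optimal cost = 927.
Saving = 1354 − 927 = 427.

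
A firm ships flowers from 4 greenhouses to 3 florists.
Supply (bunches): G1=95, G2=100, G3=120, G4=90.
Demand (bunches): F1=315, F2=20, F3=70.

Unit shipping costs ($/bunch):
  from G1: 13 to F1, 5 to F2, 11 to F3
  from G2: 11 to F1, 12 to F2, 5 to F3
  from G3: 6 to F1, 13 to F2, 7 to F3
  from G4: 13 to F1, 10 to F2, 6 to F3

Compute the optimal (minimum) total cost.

3575

One minimum-cost allocation:
  G1→F1: 75 × $13 = $975
  G1→F2: 20 × $5 = $100
  G2→F1: 100 × $11 = $1100
  G3→F1: 120 × $6 = $720
  G4→F1: 20 × $13 = $260
  G4→F3: 70 × $6 = $420
Total = 975 + 100 + 1100 + 720 + 260 + 420 = $3575.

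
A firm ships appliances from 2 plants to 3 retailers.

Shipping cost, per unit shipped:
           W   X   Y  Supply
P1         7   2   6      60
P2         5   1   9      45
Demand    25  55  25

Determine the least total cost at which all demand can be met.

365

A cheapest plan:
  P1→X: 35 × 2 = 70
  P1→Y: 25 × 6 = 150
  P2→W: 25 × 5 = 125
  P2→X: 20 × 1 = 20
Total = 70 + 150 + 125 + 20 = 365.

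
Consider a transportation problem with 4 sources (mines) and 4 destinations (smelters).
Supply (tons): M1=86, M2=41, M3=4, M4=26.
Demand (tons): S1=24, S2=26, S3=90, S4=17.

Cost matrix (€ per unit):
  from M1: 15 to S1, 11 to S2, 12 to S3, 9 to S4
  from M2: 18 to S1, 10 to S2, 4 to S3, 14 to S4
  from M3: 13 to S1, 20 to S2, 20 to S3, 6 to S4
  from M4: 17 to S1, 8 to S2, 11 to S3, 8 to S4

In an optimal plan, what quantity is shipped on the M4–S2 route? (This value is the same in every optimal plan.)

26

Optimal shipments:
  M1–S1: 24 × €15 = €360
  M1–S3: 49 × €12 = €588
  M1–S4: 13 × €9 = €117
  M2–S3: 41 × €4 = €164
  M3–S4: 4 × €6 = €24
  M4–S2: 26 × €8 = €208
Total cost = €1461.
So M4→S2 carries 26 tons.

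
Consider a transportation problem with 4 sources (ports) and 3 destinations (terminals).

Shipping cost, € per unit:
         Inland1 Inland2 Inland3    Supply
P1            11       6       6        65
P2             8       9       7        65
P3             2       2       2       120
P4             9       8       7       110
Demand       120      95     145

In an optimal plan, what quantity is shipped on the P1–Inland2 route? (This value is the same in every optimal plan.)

65

Solving gives:
  P1->Inland2: 65 × €6 = €390
  P2->Inland3: 65 × €7 = €455
  P3->Inland1: 120 × €2 = €240
  P4->Inland2: 30 × €8 = €240
  P4->Inland3: 80 × €7 = €560
Total cost = €1885.
So P1→Inland2 carries 65 TEU.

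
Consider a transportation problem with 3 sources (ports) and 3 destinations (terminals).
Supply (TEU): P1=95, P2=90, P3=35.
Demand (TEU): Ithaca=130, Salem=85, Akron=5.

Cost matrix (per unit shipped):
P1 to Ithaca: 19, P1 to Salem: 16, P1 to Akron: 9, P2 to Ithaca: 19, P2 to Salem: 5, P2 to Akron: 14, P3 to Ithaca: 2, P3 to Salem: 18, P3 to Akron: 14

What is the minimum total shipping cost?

One minimum-cost allocation:
  P1->Ithaca: 90 TEU
  P1->Akron: 5 TEU
  P2->Ithaca: 5 TEU
  P2->Salem: 85 TEU
  P3->Ithaca: 35 TEU
Total cost = 2345.

2345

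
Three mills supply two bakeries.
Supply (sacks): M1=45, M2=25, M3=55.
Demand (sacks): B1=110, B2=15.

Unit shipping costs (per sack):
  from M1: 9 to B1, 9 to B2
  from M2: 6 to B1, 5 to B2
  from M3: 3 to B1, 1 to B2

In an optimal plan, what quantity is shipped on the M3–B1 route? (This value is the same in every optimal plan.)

40

Optimal shipments:
  M1→B1: 45 × 9 = 405
  M2→B1: 25 × 6 = 150
  M3→B1: 40 × 3 = 120
  M3→B2: 15 × 1 = 15
Total cost = 690.
So M3→B1 carries 40 sacks.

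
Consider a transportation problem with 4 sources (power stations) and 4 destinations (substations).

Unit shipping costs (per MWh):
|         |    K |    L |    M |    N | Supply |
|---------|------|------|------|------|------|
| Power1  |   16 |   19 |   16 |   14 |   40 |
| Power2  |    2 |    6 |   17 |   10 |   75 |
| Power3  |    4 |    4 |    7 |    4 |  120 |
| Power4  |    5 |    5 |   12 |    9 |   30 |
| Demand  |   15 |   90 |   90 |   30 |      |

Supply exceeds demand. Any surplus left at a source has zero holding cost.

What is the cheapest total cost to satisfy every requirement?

1290

A cheapest plan:
  Power2->K: 15 × 2 = 30
  Power2->L: 60 × 6 = 360
  Power3->M: 90 × 7 = 630
  Power3->N: 30 × 4 = 120
  Power4->L: 30 × 5 = 150
Total = 30 + 360 + 630 + 120 + 150 = 1290.
(Supply check: Power1 ships 0; Power2 ships 75; Power3 ships 120; Power4 ships 30.)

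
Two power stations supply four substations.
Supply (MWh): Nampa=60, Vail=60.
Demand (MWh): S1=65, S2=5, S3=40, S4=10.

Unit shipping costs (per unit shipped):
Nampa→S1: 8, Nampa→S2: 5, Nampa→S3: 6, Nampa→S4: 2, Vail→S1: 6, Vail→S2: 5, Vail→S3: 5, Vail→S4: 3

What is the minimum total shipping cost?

685

Optimal allocation:
  Nampa→S1: 5 × 8 = 40
  Nampa→S2: 5 × 5 = 25
  Nampa→S3: 40 × 6 = 240
  Nampa→S4: 10 × 2 = 20
  Vail→S1: 60 × 6 = 360
Total = 40 + 25 + 240 + 20 + 360 = 685.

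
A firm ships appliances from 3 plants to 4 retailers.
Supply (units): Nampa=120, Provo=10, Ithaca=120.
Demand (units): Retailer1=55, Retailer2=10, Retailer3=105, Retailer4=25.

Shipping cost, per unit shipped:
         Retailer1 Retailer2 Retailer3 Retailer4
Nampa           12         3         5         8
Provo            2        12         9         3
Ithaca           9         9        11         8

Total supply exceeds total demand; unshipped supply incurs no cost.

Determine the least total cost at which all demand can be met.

1180

A cheapest plan:
  Nampa→Retailer2: 10 × 3 = 30
  Nampa→Retailer3: 105 × 5 = 525
  Provo→Retailer1: 10 × 2 = 20
  Ithaca→Retailer1: 45 × 9 = 405
  Ithaca→Retailer4: 25 × 8 = 200
Total = 30 + 525 + 20 + 405 + 200 = 1180.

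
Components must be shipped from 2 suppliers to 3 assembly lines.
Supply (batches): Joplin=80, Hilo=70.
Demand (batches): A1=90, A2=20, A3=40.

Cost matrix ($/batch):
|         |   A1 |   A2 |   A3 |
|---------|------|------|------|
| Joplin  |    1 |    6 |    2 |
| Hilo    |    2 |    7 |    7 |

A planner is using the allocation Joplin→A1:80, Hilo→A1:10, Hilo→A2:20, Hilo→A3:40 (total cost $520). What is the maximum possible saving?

Current plan cost = 80·1 + 10·2 + 20·7 + 40·7 = $520.
Optimal plan:
  Joplin->A1: 20 × $1 = $20
  Joplin->A2: 20 × $6 = $120
  Joplin->A3: 40 × $2 = $80
  Hilo->A1: 70 × $2 = $140
Optimal cost = $360.
Saving = 520 − 360 = $160.

160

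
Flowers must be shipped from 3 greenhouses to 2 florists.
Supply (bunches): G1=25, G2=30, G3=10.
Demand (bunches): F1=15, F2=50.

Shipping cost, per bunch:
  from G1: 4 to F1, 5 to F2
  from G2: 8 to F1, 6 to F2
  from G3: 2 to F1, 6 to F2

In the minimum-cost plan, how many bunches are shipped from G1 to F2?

Optimal shipments:
  G1 to F1: 5 × 4 = 20
  G1 to F2: 20 × 5 = 100
  G2 to F2: 30 × 6 = 180
  G3 to F1: 10 × 2 = 20
Total cost = 320.
So G1→F2 carries 20 bunches.

20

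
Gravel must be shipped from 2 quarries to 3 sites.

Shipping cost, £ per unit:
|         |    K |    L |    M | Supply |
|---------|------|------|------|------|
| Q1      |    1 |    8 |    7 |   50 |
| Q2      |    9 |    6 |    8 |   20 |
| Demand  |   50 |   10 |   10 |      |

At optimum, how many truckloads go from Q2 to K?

Solving gives:
  Q1 to K: 50 truckloads
  Q2 to L: 10 truckloads
  Q2 to M: 10 truckloads
Total cost = £190.
The route Q2→K is not used.

0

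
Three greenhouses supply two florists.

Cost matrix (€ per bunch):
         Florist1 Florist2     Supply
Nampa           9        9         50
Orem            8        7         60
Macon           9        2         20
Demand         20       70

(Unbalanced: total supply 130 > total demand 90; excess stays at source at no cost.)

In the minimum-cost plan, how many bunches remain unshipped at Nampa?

An optimal plan:
  Nampa–Florist1: 10 bunches
  Orem–Florist1: 10 bunches
  Orem–Florist2: 50 bunches
  Macon–Florist2: 20 bunches
Total cost = €560.
Nampa ships 10 of its 50, leaving 40.

40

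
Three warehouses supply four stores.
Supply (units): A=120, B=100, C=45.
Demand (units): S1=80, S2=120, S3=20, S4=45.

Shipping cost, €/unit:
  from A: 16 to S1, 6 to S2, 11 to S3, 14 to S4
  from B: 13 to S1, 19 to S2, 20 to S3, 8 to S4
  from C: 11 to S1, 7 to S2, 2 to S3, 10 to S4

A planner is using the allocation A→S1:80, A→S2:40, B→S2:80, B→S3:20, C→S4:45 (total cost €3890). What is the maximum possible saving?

Current plan cost = 80·16 + 40·6 + 80·19 + 20·20 + 45·10 = €3890.
Optimal plan:
  A→S2: 120 × €6 = €720
  B→S1: 55 × €13 = €715
  B→S4: 45 × €8 = €360
  C→S1: 25 × €11 = €275
  C→S3: 20 × €2 = €40
Optimal cost = €2110.
Saving = 3890 − 2110 = €1780.

1780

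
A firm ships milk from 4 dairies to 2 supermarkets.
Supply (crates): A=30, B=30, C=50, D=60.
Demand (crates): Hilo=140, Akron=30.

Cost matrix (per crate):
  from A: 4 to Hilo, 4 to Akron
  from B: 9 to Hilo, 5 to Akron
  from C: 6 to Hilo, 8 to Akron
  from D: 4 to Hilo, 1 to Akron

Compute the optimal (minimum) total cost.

810

An optimal shipping plan:
  A–Hilo: 30 × 4 = 120
  B–Akron: 30 × 5 = 150
  C–Hilo: 50 × 6 = 300
  D–Hilo: 60 × 4 = 240
Total = 120 + 150 + 300 + 240 = 810.
(Supply check: A ships 30; B ships 30; C ships 50; D ships 60.)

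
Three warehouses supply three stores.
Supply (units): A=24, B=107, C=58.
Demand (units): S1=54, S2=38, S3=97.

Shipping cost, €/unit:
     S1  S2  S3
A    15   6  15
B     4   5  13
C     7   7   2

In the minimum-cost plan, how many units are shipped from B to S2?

Optimal shipments:
  A–S2: 24 × €6 = €144
  B–S1: 54 × €4 = €216
  B–S2: 14 × €5 = €70
  B–S3: 39 × €13 = €507
  C–S3: 58 × €2 = €116
Total cost = €1053.
So B→S2 carries 14 units.

14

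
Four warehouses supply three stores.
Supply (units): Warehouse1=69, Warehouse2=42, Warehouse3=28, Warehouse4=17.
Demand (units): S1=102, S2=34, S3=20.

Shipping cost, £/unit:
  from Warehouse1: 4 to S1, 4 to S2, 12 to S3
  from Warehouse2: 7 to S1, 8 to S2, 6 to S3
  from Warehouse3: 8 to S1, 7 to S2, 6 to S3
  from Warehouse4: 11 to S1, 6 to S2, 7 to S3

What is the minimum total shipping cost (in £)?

One minimum-cost allocation:
  Warehouse1 to S1: 60 × £4 = £240
  Warehouse1 to S2: 9 × £4 = £36
  Warehouse2 to S1: 42 × £7 = £294
  Warehouse3 to S2: 8 × £7 = £56
  Warehouse3 to S3: 20 × £6 = £120
  Warehouse4 to S2: 17 × £6 = £102
Total = 240 + 36 + 294 + 56 + 120 + 102 = £848.
(Supply check: Warehouse1 ships 69; Warehouse2 ships 42; Warehouse3 ships 28; Warehouse4 ships 17.)

848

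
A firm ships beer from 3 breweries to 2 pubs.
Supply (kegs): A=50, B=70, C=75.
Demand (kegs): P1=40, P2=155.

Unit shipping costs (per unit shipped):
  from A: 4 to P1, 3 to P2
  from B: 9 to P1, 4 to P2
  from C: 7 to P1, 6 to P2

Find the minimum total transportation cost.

One minimum-cost allocation:
  A→P1: 40 × 4 = 160
  A→P2: 10 × 3 = 30
  B→P2: 70 × 4 = 280
  C→P2: 75 × 6 = 450
Total = 160 + 30 + 280 + 450 = 920.

920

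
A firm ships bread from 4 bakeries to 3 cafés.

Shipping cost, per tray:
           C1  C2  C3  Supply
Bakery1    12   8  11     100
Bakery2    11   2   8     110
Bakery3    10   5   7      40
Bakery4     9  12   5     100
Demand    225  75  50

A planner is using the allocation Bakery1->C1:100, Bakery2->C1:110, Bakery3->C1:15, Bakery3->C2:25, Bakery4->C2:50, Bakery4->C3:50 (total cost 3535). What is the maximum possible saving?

700

Current plan cost = 100·12 + 110·11 + 15·10 + 25·5 + 50·12 + 50·5 = 3535.
Optimal plan:
  Bakery1->C1: 100 trays
  Bakery2->C1: 35 trays
  Bakery2->C2: 75 trays
  Bakery3->C1: 40 trays
  Bakery4->C1: 50 trays
  Bakery4->C3: 50 trays
Optimal cost = 2835.
Saving = 3535 − 2835 = 700.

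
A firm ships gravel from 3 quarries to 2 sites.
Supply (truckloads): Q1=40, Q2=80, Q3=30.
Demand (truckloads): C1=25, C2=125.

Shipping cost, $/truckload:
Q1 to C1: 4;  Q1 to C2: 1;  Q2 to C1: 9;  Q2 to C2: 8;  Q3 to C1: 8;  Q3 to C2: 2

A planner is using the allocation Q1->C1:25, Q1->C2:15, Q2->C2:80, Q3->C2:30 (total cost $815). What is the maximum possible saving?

50

Current plan cost = 25·4 + 15·1 + 80·8 + 30·2 = $815.
Optimal plan:
  Q1 to C2: 40 × $1 = $40
  Q2 to C1: 25 × $9 = $225
  Q2 to C2: 55 × $8 = $440
  Q3 to C2: 30 × $2 = $60
Optimal cost = $765.
Saving = 815 − 765 = $50.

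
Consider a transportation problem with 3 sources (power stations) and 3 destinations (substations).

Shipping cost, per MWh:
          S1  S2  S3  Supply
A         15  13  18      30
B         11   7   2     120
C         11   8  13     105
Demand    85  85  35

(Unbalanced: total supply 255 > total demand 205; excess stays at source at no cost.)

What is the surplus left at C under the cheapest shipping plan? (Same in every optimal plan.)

20

An optimal plan:
  B to S2: 85 × 7 = 595
  B to S3: 35 × 2 = 70
  C to S1: 85 × 11 = 935
Total cost = 1600.
C ships 85 of its 105, leaving 20.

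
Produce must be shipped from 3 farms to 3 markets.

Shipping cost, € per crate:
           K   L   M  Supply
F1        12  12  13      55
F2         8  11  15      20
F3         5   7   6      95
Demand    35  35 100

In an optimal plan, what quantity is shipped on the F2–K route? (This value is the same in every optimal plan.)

20

The minimum-cost plan:
  F1 to L: 35 × €12 = €420
  F1 to M: 20 × €13 = €260
  F2 to K: 20 × €8 = €160
  F3 to K: 15 × €5 = €75
  F3 to M: 80 × €6 = €480
Total cost = €1395.
So F2→K carries 20 crates.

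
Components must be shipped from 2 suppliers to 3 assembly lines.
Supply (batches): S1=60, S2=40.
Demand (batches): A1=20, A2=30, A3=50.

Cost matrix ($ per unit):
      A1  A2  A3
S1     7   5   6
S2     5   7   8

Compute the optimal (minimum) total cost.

590

Optimal allocation:
  S1→A2: 30 × $5 = $150
  S1→A3: 30 × $6 = $180
  S2→A1: 20 × $5 = $100
  S2→A3: 20 × $8 = $160
Total = 150 + 180 + 100 + 160 = $590.
(Supply check: S1 ships 60; S2 ships 40.)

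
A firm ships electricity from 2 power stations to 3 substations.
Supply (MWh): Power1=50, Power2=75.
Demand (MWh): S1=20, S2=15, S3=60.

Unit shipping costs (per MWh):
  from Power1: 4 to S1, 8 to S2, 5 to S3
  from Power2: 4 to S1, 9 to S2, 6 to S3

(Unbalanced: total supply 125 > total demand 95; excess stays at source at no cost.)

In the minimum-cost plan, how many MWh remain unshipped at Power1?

An optimal plan:
  Power1->S2: 15 × 8 = 120
  Power1->S3: 35 × 5 = 175
  Power2->S1: 20 × 4 = 80
  Power2->S3: 25 × 6 = 150
Total cost = 525.
Power1 ships 50 of its 50, leaving 0.

0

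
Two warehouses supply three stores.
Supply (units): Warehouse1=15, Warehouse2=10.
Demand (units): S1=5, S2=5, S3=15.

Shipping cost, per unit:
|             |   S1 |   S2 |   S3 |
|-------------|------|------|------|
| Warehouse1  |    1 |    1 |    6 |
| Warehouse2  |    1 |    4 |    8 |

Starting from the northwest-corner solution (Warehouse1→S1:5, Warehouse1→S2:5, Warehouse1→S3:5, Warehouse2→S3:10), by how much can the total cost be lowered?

Current plan cost = 5·1 + 5·1 + 5·6 + 10·8 = 120.
Optimal plan:
  Warehouse1–S2: 5 × 1 = 5
  Warehouse1–S3: 10 × 6 = 60
  Warehouse2–S1: 5 × 1 = 5
  Warehouse2–S3: 5 × 8 = 40
Optimal cost = 110.
Saving = 120 − 110 = 10.

10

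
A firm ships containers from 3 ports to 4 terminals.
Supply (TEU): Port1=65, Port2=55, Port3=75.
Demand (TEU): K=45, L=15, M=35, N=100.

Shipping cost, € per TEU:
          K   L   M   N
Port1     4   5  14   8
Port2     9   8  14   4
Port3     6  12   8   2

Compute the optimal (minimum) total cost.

An optimal shipping plan:
  Port1 to K: 45 × €4 = €180
  Port1 to L: 15 × €5 = €75
  Port1 to N: 5 × €8 = €40
  Port2 to N: 55 × €4 = €220
  Port3 to M: 35 × €8 = €280
  Port3 to N: 40 × €2 = €80
Total = 180 + 75 + 40 + 220 + 280 + 80 = €875.

875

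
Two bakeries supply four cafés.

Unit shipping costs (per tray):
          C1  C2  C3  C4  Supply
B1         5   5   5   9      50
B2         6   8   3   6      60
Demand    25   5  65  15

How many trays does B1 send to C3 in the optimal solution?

20

Solving gives:
  B1–C1: 25 × 5 = 125
  B1–C2: 5 × 5 = 25
  B1–C3: 20 × 5 = 100
  B2–C3: 45 × 3 = 135
  B2–C4: 15 × 6 = 90
Total cost = 475.
So B1→C3 carries 20 trays.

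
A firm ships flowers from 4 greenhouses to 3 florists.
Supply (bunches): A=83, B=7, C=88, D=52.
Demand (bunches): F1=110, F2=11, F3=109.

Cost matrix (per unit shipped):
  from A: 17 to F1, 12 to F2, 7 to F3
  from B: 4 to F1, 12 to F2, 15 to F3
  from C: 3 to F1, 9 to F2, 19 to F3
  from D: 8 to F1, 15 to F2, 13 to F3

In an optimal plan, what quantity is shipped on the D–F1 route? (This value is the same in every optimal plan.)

26

Optimal shipments:
  A–F3: 83 × 7 = 581
  B–F1: 7 × 4 = 28
  C–F1: 77 × 3 = 231
  C–F2: 11 × 9 = 99
  D–F1: 26 × 8 = 208
  D–F3: 26 × 13 = 338
Total cost = 1485.
So D→F1 carries 26 bunches.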